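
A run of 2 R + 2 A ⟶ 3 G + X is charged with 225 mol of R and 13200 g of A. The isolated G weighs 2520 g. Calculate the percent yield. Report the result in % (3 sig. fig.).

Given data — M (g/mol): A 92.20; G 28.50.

n(R) = 225.0 mol
n(A) = 13200 / 92.20 = 143.2 mol
n/ν for R = 225.0/2 = 112.5
n/ν for A = 143.2/2 = 71.60
Smallest n/ν is A → limiting reagent.
theoretical n(G) = (3/2) × 143.2 = 214.8 mol → 6122 g
% yield = 2520 / 6122 × 100 = 41.16 %

41.2 %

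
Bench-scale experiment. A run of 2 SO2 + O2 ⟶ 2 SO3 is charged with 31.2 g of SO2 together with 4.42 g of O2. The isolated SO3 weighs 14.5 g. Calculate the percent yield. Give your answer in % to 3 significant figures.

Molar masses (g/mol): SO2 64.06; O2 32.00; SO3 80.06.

n(SO2) = 31.20 / 64.06 = 0.4870 mol
n(O2) = 4.420 / 32.00 = 0.1381 mol
n/ν for SO2 = 0.4870/2 = 0.2435
n/ν for O2 = 0.1381/1 = 0.1381
Smallest n/ν is O2 → limiting reagent.
theoretical n(SO3) = (2/1) × 0.1381 = 0.2762 mol → 22.11 g
% yield = 14.5 / 22.11 × 100 = 65.58 %

65.6 %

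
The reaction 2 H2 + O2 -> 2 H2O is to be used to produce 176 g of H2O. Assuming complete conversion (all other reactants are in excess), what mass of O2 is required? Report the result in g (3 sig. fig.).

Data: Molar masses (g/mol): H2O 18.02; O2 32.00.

156 g

n(H2O) = 176 / 18.02 = 9.767 mol
n(O2) = (1/2) × 9.767 = 4.884 mol
mass = 4.884 × 32.00 = 156.3 g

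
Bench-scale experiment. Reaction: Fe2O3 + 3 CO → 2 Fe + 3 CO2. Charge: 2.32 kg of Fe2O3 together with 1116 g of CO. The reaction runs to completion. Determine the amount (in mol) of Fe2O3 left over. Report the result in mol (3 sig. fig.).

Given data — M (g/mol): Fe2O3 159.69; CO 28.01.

n(Fe2O3) = 2.320×1000 / 159.69 = 14.53 mol
n(CO) = 1116 / 28.01 = 39.84 mol
n/ν → Fe2O3: 14.53, CO: 13.28; CO is limiting.
Fe2O3 consumed = (1/3) × 39.84 = 13.28 mol
Fe2O3 remaining = 14.53 − 13.28 = 1.250 mol

1.25 mol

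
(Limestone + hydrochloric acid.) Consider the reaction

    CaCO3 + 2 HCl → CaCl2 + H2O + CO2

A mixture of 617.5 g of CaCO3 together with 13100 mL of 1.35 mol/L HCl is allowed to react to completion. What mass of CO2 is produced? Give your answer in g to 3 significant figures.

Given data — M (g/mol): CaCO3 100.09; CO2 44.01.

272 g

n(CaCO3) = 617.5 / 100.09 = 6.169 mol
n(HCl) = 1.35 × 13100/1000 = 17.69 mol
n/ν → CaCO3: 6.169, HCl: 8.845; CaCO3 is limiting.
n(CO2) = (1/1) × 6.169 = 6.169 mol
mass = 6.169 × 44.01 = 271.5 g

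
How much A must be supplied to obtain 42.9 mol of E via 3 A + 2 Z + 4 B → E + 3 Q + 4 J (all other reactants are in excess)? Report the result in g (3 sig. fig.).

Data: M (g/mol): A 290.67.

n(E) = 42.90 mol
n(A) = (3/1) × 42.90 = 128.7 mol
mass = 128.7 × 290.67 = 37410 g

37400 g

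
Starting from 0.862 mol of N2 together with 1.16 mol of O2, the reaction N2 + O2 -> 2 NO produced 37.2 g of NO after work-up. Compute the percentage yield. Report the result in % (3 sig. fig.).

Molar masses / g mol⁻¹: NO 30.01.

71.9 %

n(N2) = 0.8620 mol
n(O2) = 1.160 mol
n/ν for N2 = 0.8620/1 = 0.8620
n/ν for O2 = 1.160/1 = 1.160
Smallest n/ν is N2 → limiting reagent.
theoretical n(NO) = (2/1) × 0.8620 = 1.724 mol → 51.74 g
% yield = 37.2 / 51.74 × 100 = 71.90 %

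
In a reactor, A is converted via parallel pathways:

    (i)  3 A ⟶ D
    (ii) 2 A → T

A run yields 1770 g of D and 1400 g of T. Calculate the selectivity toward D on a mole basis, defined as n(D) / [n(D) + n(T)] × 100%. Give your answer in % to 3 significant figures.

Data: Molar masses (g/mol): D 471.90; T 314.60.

45.7 %

n(D) = 1770 / 471.90 = 3.751 mol
n(T) = 1400 / 314.60 = 4.450 mol
selectivity = 3.751/(3.751+4.450) × 100 = 45.74 %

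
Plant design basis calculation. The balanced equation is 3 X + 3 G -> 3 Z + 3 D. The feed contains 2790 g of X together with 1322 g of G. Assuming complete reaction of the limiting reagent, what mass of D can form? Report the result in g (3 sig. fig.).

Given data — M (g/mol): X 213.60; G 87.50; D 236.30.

n(X) = 2790 / 213.60 = 13.06 mol
n(G) = 1322 / 87.50 = 15.11 mol
n/ν → X: 4.353, G: 5.037; X is limiting.
n(D) = (3/3) × 13.06 = 13.06 mol
mass = 13.06 × 236.30 = 3086 g

3090 g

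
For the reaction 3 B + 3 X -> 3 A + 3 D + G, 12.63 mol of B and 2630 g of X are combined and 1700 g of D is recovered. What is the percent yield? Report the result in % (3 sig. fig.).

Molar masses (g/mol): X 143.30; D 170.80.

78.8 %

n(B) = 12.63 mol
n(X) = 2630 / 143.30 = 18.35 mol
n/ν for B = 12.63/3 = 4.210
n/ν for X = 18.35/3 = 6.117
Smallest n/ν is B → limiting reagent.
theoretical n(D) = (3/3) × 12.63 = 12.63 mol → 2157 g
% yield = 1700 / 2157 × 100 = 78.81 %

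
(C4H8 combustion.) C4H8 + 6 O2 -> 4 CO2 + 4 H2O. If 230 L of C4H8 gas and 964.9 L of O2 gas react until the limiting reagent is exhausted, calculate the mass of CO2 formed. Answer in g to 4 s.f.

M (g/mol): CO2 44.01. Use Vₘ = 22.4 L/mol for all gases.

1264 g

n(C4H8) = 230.0 / 22.4 = 10.27 mol
n(O2) = 964.9 / 22.4 = 43.08 mol
n/ν → C4H8: 10.27, O2: 7.180; O2 is limiting.
n(CO2) = (4/6) × 43.08 = 28.72 mol
mass = 28.72 × 44.01 = 1264 g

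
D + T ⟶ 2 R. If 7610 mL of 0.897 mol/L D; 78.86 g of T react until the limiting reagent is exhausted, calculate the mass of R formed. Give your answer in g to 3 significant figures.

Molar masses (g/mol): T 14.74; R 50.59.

541 g

n(D) = 0.897 × 7610/1000 = 6.826 mol
n(T) = 78.86 / 14.74 = 5.350 mol
n/ν → D: 6.826, T: 5.350; T is limiting.
n(R) = (2/1) × 5.350 = 10.70 mol
mass = 10.70 × 50.59 = 541.3 g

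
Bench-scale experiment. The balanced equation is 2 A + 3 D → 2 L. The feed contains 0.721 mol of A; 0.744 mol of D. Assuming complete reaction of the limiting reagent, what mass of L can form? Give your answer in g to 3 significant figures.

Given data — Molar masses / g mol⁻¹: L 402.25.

200 g

n(A) = 0.7210 mol
n(D) = 0.7440 mol
n/ν → A: 0.3605, D: 0.2480; D is limiting.
n(L) = (2/3) × 0.7440 = 0.4960 mol
mass = 0.4960 × 402.25 = 199.5 g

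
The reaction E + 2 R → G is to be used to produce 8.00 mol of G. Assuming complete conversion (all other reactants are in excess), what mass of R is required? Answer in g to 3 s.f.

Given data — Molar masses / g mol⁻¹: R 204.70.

n(G) = 8.000 mol
n(R) = (2/1) × 8.000 = 16.00 mol
mass = 16.00 × 204.70 = 3275 g

3280 g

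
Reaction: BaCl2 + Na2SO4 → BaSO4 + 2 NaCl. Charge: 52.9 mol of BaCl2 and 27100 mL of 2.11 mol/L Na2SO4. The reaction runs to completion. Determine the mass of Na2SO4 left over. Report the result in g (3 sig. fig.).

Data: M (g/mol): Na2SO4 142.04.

n(BaCl2) = 52.90 mol
n(Na2SO4) = 2.11 × 27100/1000 = 57.18 mol
n/ν → BaCl2: 52.90, Na2SO4: 57.18; BaCl2 is limiting.
Na2SO4 consumed = (1/1) × 52.90 = 52.90 mol
Na2SO4 remaining = 57.18 − 52.90 = 4.280 mol
mass = 4.280 × 142.04 = 607.9 g

608 g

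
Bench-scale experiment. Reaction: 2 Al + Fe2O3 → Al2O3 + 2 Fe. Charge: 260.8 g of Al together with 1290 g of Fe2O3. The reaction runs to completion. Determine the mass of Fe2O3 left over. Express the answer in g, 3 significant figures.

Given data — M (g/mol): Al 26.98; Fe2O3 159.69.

n(Al) = 260.8 / 26.98 = 9.666 mol
n(Fe2O3) = 1290 / 159.69 = 8.078 mol
n/ν for Al = 9.666/2 = 4.833
n/ν for Fe2O3 = 8.078/1 = 8.078
Smallest n/ν is Al → limiting reagent.
Fe2O3 consumed = (1/2) × 9.666 = 4.833 mol
Fe2O3 remaining = 8.078 − 4.833 = 3.245 mol
mass = 3.245 × 159.69 = 518.2 g

518 g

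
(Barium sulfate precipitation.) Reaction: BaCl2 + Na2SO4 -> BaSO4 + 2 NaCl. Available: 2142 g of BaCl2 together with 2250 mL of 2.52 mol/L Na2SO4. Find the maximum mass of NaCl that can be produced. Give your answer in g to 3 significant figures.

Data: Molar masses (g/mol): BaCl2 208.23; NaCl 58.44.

663 g

n(BaCl2) = 2142 / 208.23 = 10.29 mol
n(Na2SO4) = 2.52 × 2250/1000 = 5.670 mol
n/ν for BaCl2 = 10.29/1 = 10.29
n/ν for Na2SO4 = 5.670/1 = 5.670
Smallest n/ν is Na2SO4 → limiting reagent.
n(NaCl) = (2/1) × 5.670 = 11.34 mol
mass = 11.34 × 58.44 = 662.7 g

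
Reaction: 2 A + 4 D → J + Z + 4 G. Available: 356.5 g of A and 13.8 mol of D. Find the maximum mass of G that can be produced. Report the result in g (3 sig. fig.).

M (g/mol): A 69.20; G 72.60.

n(A) = 356.5 / 69.20 = 5.152 mol
n(D) = 13.80 mol
n/ν → A: 2.576, D: 3.450; A is limiting.
n(G) = (4/2) × 5.152 = 10.30 mol
mass = 10.30 × 72.60 = 747.8 g

748 g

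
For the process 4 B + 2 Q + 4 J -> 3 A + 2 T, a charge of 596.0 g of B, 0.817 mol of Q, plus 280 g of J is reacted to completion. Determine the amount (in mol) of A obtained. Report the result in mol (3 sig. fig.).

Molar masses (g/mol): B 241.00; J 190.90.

1.10 mol

n(B) = 596.0 / 241.00 = 2.473 mol
n(Q) = 0.8170 mol
n(J) = 280.0 / 190.90 = 1.467 mol
n/ν for B = 2.473/4 = 0.6183
n/ν for Q = 0.8170/2 = 0.4085
n/ν for J = 1.467/4 = 0.3668
Smallest n/ν is J → limiting reagent.
n(A) = (3/4) × 1.467 = 1.100 mol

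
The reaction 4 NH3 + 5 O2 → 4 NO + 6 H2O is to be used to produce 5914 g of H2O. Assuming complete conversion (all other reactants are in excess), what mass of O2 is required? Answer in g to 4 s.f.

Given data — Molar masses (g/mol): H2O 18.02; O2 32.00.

8752 g

n(H2O) = 5914 / 18.02 = 328.2 mol
n(O2) = (5/6) × 328.2 = 273.5 mol
mass = 273.5 × 32.00 = 8752 g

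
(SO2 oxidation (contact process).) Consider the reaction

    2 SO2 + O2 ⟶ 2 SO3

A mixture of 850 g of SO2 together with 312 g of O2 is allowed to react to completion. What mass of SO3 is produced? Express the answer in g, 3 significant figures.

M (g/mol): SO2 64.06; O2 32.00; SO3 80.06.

1060 g

n(SO2) = 850.0 / 64.06 = 13.27 mol
n(O2) = 312.0 / 32.00 = 9.750 mol
n/ν for SO2 = 13.27/2 = 6.635
n/ν for O2 = 9.750/1 = 9.750
Smallest n/ν is SO2 → limiting reagent.
n(SO3) = (2/2) × 13.27 = 13.27 mol
mass = 13.27 × 80.06 = 1062 g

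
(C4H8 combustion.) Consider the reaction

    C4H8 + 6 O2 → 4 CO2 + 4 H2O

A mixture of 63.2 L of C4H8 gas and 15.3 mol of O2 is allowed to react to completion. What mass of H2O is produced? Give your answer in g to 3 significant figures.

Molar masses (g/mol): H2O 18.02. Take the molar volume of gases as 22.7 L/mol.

184 g

n(C4H8) = 63.20 / 22.7 = 2.784 mol
n(O2) = 15.30 mol
n/ν for C4H8 = 2.784/1 = 2.784
n/ν for O2 = 15.30/6 = 2.550
Smallest n/ν is O2 → limiting reagent.
n(H2O) = (4/6) × 15.30 = 10.20 mol
mass = 10.20 × 18.02 = 183.8 g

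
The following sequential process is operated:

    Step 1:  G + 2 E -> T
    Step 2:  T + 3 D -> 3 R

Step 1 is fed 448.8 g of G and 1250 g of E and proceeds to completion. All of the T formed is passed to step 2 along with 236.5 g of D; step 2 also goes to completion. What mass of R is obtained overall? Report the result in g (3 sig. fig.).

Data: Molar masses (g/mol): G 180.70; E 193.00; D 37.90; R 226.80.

Step 1:
n(G) = 448.8 / 180.70 = 2.484 mol
n(E) = 1250 / 193.00 = 6.477 mol
n/ν → G: 2.484, E: 3.239; G is limiting.
n(T) produced = (1/1) × 2.484 = 2.484 mol
Step 2:
n(T) available = 2.484 mol
n(D) = 236.5 / 37.90 = 6.240 mol
n/ν → T: 2.484, D: 2.080; D is limiting.
n(R) = (3/3) × 6.240 = 6.240 mol
mass = 6.240 × 226.80 = 1415 g

1420 g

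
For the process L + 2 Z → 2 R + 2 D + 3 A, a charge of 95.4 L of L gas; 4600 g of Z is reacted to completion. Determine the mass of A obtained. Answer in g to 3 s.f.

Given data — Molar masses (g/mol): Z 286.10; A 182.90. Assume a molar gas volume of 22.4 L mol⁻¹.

n(L) = 95.40 / 22.4 = 4.259 mol
n(Z) = 4600 / 286.10 = 16.08 mol
n/ν for L = 4.259/1 = 4.259
n/ν for Z = 16.08/2 = 8.040
Smallest n/ν is L → limiting reagent.
n(A) = (3/1) × 4.259 = 12.78 mol
mass = 12.78 × 182.90 = 2337 g

2340 g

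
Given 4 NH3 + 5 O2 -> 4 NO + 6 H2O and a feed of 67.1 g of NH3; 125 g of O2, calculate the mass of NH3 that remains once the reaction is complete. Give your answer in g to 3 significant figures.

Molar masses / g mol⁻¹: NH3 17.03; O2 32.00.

n(NH3) = 67.10 / 17.03 = 3.940 mol
n(O2) = 125.0 / 32.00 = 3.906 mol
n/ν for NH3 = 3.940/4 = 0.9850
n/ν for O2 = 3.906/5 = 0.7812
Smallest n/ν is O2 → limiting reagent.
NH3 consumed = (4/5) × 3.906 = 3.125 mol
NH3 remaining = 3.940 − 3.125 = 0.8150 mol
mass = 0.8150 × 17.03 = 13.88 g

13.9 g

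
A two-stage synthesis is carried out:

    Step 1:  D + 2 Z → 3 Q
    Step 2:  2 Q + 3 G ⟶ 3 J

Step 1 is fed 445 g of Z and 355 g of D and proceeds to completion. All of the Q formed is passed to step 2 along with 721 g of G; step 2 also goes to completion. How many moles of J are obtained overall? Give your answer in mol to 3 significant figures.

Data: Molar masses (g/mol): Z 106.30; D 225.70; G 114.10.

Step 1:
n(Z) = 445.0 / 106.30 = 4.186 mol
n(D) = 355.0 / 225.70 = 1.573 mol
n/ν for Z = 4.186/2 = 2.093
n/ν for D = 1.573/1 = 1.573
Smallest n/ν is D → limiting reagent.
n(Q) produced = (3/1) × 1.573 = 4.719 mol
Step 2:
n(Q) available = 4.719 mol
n(G) = 721.0 / 114.10 = 6.319 mol
n/ν for Q = 4.719/2 = 2.360
n/ν for G = 6.319/3 = 2.106
Smallest n/ν is G → limiting reagent.
n(J) = (3/3) × 6.319 = 6.319 mol

6.32 mol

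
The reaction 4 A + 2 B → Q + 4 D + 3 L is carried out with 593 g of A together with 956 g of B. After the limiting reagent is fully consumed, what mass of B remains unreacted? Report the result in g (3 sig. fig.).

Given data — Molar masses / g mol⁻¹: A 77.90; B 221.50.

n(A) = 593.0 / 77.90 = 7.612 mol
n(B) = 956.0 / 221.50 = 4.316 mol
n/ν for A = 7.612/4 = 1.903
n/ν for B = 4.316/2 = 2.158
Smallest n/ν is A → limiting reagent.
B consumed = (2/4) × 7.612 = 3.806 mol
B remaining = 4.316 − 3.806 = 0.5100 mol
mass = 0.5100 × 221.50 = 113.0 g

113 g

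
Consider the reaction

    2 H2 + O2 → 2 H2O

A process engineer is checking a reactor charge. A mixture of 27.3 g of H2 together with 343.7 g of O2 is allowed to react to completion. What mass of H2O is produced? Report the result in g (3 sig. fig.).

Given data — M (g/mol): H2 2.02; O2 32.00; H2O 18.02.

n(H2) = 27.30 / 2.02 = 13.51 mol
n(O2) = 343.7 / 32.00 = 10.74 mol
n/ν → H2: 6.755, O2: 10.74; H2 is limiting.
n(H2O) = (2/2) × 13.51 = 13.51 mol
mass = 13.51 × 18.02 = 243.5 g

244 g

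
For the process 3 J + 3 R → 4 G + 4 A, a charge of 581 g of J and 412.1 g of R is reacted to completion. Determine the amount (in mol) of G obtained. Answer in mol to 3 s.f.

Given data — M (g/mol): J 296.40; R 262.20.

2.10 mol

n(J) = 581.0 / 296.40 = 1.960 mol
n(R) = 412.1 / 262.20 = 1.572 mol
n/ν → J: 0.6533, R: 0.5240; R is limiting.
n(G) = (4/3) × 1.572 = 2.096 mol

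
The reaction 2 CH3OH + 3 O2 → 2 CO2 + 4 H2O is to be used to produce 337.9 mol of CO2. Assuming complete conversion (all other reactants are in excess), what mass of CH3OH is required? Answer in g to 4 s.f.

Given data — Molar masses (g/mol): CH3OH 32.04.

n(CO2) = 337.9 mol
n(CH3OH) = (2/2) × 337.9 = 337.9 mol
mass = 337.9 × 32.04 = 10830 g

10830 g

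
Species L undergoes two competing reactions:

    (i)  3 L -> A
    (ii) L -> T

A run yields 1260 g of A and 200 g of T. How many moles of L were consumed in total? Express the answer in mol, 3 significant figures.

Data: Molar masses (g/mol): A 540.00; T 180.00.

n(A) = 1260 / 540.00 = 2.333 mol
n(T) = 200 / 180.00 = 1.111 mol
n(L) via (i) = (3/1)×2.333 = 6.999 mol
n(L) via (ii) = (1/1)×1.111 = 1.111 mol
total n(L) = 6.999 + 1.111 = 8.110 mol

8.11 mol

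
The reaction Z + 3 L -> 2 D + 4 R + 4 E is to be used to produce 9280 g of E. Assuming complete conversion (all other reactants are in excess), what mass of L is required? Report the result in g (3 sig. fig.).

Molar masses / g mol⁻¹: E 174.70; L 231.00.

9200 g

n(E) = 9280 / 174.70 = 53.12 mol
n(L) = (3/4) × 53.12 = 39.84 mol
mass = 39.84 × 231.00 = 9203 g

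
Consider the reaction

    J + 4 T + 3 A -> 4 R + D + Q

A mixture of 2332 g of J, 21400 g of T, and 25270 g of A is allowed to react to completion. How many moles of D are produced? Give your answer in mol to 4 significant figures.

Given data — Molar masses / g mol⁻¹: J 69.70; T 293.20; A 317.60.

18.25 mol

n(J) = 2332 / 69.70 = 33.46 mol
n(T) = 21400 / 293.20 = 72.99 mol
n(A) = 25270 / 317.60 = 79.57 mol
n/ν → J: 33.46, T: 18.25, A: 26.52; T is limiting.
n(D) = (1/4) × 72.99 = 18.25 mol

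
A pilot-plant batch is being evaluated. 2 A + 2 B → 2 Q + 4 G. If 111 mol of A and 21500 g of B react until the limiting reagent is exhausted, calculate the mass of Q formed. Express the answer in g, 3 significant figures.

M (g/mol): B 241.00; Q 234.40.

20900 g

n(A) = 111.0 mol
n(B) = 21500 / 241.00 = 89.21 mol
n/ν for A = 111.0/2 = 55.50
n/ν for B = 89.21/2 = 44.61
Smallest n/ν is B → limiting reagent.
n(Q) = (2/2) × 89.21 = 89.21 mol
mass = 89.21 × 234.40 = 20910 g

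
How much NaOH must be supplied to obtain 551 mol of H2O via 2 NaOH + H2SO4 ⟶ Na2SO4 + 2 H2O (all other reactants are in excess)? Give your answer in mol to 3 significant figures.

n(H2O) = 551.0 mol
n(NaOH) = (2/2) × 551.0 = 551.0 mol

551 mol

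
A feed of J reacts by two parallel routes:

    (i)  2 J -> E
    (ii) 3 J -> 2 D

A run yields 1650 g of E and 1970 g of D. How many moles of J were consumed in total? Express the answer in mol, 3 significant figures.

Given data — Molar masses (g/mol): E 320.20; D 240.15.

n(E) = 1650 / 320.20 = 5.153 mol
n(D) = 1970 / 240.15 = 8.203 mol
n(J) via (i) = (2/1)×5.153 = 10.31 mol
n(J) via (ii) = (3/2)×8.203 = 12.30 mol
total n(J) = 10.31 + 12.30 = 22.61 mol

22.6 mol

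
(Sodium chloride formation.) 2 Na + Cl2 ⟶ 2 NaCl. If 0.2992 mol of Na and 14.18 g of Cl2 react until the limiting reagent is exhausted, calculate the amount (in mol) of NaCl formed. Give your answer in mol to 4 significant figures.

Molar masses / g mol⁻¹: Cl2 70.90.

n(Na) = 0.2992 mol
n(Cl2) = 14.18 / 70.90 = 0.2000 mol
n/ν for Na = 0.2992/2 = 0.1496
n/ν for Cl2 = 0.2000/1 = 0.2000
Smallest n/ν is Na → limiting reagent.
n(NaCl) = (2/2) × 0.2992 = 0.2992 mol

0.2992 mol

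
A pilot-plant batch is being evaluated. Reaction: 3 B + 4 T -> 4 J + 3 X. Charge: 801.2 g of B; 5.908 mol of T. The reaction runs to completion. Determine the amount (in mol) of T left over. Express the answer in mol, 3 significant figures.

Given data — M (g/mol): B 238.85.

1.44 mol

n(B) = 801.2 / 238.85 = 3.354 mol
n(T) = 5.908 mol
n/ν for B = 3.354/3 = 1.118
n/ν for T = 5.908/4 = 1.477
Smallest n/ν is B → limiting reagent.
T consumed = (4/3) × 3.354 = 4.472 mol
T remaining = 5.908 − 4.472 = 1.436 mol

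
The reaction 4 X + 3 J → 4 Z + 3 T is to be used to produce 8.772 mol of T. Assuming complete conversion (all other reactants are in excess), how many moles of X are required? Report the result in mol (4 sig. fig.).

11.70 mol

n(T) = 8.772 mol
n(X) = (4/3) × 8.772 = 11.70 mol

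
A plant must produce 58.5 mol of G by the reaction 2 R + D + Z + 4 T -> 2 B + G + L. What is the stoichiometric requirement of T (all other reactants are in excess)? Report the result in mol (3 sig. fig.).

234 mol

n(G) = 58.50 mol
n(T) = (4/1) × 58.50 = 234.0 mol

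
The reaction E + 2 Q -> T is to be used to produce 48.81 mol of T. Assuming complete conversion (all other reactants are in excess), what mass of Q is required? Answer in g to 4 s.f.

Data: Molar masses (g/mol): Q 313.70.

30620 g

n(T) = 48.81 mol
n(Q) = (2/1) × 48.81 = 97.62 mol
mass = 97.62 × 313.70 = 30620 g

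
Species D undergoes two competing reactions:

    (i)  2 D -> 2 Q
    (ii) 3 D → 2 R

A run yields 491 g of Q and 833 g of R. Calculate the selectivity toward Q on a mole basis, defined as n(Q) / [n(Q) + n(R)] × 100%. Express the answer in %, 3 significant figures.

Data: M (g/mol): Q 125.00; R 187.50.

46.9 %

n(Q) = 491 / 125.00 = 3.928 mol
n(R) = 833 / 187.50 = 4.443 mol
selectivity = 3.928/(3.928+4.443) × 100 = 46.92 %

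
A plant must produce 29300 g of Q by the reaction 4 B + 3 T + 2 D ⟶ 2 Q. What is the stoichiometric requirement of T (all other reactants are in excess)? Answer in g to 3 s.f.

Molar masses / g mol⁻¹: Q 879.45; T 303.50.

15200 g

n(Q) = 29300 / 879.45 = 33.32 mol
n(T) = (3/2) × 33.32 = 49.98 mol
mass = 49.98 × 303.50 = 15170 g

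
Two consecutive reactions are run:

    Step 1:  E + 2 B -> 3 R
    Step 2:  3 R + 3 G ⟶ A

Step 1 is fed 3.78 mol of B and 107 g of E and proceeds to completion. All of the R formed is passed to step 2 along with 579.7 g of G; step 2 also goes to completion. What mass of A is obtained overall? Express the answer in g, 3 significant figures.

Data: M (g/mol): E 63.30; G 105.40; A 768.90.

1300 g

Step 1:
n(B) = 3.780 mol
n(E) = 107.0 / 63.30 = 1.690 mol
n/ν → B: 1.890, E: 1.690; E is limiting.
n(R) produced = (3/1) × 1.690 = 5.070 mol
Step 2:
n(R) available = 5.070 mol
n(G) = 579.7 / 105.40 = 5.500 mol
n/ν → R: 1.690, G: 1.833; R is limiting.
n(A) = (1/3) × 5.070 = 1.690 mol
mass = 1.690 × 768.90 = 1299 g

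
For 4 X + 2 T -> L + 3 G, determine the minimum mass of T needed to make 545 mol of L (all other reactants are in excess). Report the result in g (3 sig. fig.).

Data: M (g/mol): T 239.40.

n(L) = 545.0 mol
n(T) = (2/1) × 545.0 = 1090 mol
mass = 1090 × 239.40 = 260900 g

261000 g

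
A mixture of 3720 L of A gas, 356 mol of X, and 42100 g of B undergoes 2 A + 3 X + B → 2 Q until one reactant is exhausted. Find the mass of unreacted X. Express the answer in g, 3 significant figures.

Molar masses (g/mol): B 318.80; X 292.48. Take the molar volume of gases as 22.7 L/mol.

32200 g

n(A) = 3720 / 22.7 = 163.9 mol
n(X) = 356.0 mol
n(B) = 42100 / 318.80 = 132.1 mol
n/ν → A: 81.95, X: 118.7, B: 132.1; A is limiting.
X consumed = (3/2) × 163.9 = 245.9 mol
X remaining = 356.0 − 245.9 = 110.1 mol
mass = 110.1 × 292.48 = 32200 g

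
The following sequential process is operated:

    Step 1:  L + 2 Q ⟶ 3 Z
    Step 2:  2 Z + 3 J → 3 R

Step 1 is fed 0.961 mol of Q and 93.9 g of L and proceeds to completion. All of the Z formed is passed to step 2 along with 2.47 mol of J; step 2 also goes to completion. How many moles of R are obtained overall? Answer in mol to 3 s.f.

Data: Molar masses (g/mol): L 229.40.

1.84 mol

Step 1:
n(Q) = 0.9610 mol
n(L) = 93.90 / 229.40 = 0.4093 mol
n/ν for Q = 0.9610/2 = 0.4805
n/ν for L = 0.4093/1 = 0.4093
Smallest n/ν is L → limiting reagent.
n(Z) produced = (3/1) × 0.4093 = 1.228 mol
Step 2:
n(Z) available = 1.228 mol
n(J) = 2.470 mol
n/ν for Z = 1.228/2 = 0.6140
n/ν for J = 2.470/3 = 0.8233
Smallest n/ν is Z → limiting reagent.
n(R) = (3/2) × 1.228 = 1.842 mol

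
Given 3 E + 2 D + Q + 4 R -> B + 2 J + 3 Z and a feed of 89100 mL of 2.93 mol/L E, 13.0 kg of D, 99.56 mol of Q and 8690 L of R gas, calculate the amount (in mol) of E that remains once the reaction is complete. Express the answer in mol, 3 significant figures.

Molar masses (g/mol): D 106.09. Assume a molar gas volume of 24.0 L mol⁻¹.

n(E) = 2.93 × 89100/1000 = 261.1 mol
n(D) = 13.00×1000 / 106.09 = 122.5 mol
n(Q) = 99.56 mol
n(R) = 8690 / 24.0 = 362.1 mol
n/ν for E = 261.1/3 = 87.03
n/ν for D = 122.5/2 = 61.25
n/ν for Q = 99.56/1 = 99.56
n/ν for R = 362.1/4 = 90.53
Smallest n/ν is D → limiting reagent.
E consumed = (3/2) × 122.5 = 183.8 mol
E remaining = 261.1 − 183.8 = 77.30 mol

77.3 mol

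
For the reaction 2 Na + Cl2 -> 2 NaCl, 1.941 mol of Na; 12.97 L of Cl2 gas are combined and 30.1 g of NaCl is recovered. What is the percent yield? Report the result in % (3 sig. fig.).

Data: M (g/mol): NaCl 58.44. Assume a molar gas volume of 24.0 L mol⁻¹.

n(Na) = 1.941 mol
n(Cl2) = 12.97 / 24.0 = 0.5404 mol
n/ν for Na = 1.941/2 = 0.9705
n/ν for Cl2 = 0.5404/1 = 0.5404
Smallest n/ν is Cl2 → limiting reagent.
theoretical n(NaCl) = (2/1) × 0.5404 = 1.081 mol → 63.17 g
% yield = 30.1 / 63.17 × 100 = 47.65 %

47.7 %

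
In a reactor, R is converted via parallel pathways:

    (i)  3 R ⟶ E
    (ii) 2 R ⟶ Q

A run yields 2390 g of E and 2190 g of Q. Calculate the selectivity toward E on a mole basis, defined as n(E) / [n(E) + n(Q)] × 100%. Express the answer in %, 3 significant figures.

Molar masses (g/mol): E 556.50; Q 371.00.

42.1 %

n(E) = 2390 / 556.50 = 4.295 mol
n(Q) = 2190 / 371.00 = 5.903 mol
selectivity = 4.295/(4.295+5.903) × 100 = 42.12 %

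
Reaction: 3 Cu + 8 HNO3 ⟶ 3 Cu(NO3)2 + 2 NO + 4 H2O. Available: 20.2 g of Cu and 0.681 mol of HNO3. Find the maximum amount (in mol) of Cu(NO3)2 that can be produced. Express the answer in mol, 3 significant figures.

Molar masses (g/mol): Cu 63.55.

0.255 mol

n(Cu) = 20.20 / 63.55 = 0.3179 mol
n(HNO3) = 0.6810 mol
n/ν for Cu = 0.3179/3 = 0.1060
n/ν for HNO3 = 0.6810/8 = 0.08513
Smallest n/ν is HNO3 → limiting reagent.
n(Cu(NO3)2) = (3/8) × 0.6810 = 0.2554 mol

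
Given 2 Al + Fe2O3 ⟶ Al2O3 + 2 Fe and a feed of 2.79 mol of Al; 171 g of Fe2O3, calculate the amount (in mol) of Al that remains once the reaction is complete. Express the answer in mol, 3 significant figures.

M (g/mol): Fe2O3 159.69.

n(Al) = 2.790 mol
n(Fe2O3) = 171.0 / 159.69 = 1.071 mol
n/ν for Al = 2.790/2 = 1.395
n/ν for Fe2O3 = 1.071/1 = 1.071
Smallest n/ν is Fe2O3 → limiting reagent.
Al consumed = (2/1) × 1.071 = 2.142 mol
Al remaining = 2.790 − 2.142 = 0.6480 mol

0.648 mol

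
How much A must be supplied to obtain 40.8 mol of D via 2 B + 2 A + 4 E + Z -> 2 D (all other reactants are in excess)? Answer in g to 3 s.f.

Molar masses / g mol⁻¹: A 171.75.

7010 g

n(D) = 40.80 mol
n(A) = (2/2) × 40.80 = 40.80 mol
mass = 40.80 × 171.75 = 7007 g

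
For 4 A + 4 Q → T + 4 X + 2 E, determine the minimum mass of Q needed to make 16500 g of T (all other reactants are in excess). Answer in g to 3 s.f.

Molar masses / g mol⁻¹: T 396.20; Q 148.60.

24800 g

n(T) = 16500 / 396.20 = 41.65 mol
n(Q) = (4/1) × 41.65 = 166.6 mol
mass = 166.6 × 148.60 = 24760 g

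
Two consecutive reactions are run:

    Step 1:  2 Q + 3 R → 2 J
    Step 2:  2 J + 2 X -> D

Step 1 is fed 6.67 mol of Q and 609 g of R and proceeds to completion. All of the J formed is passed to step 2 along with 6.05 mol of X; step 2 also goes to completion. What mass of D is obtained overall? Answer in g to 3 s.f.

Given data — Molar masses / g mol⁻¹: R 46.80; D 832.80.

Step 1:
n(Q) = 6.670 mol
n(R) = 609.0 / 46.80 = 13.01 mol
n/ν for Q = 6.670/2 = 3.335
n/ν for R = 13.01/3 = 4.337
Smallest n/ν is Q → limiting reagent.
n(J) produced = (2/2) × 6.670 = 6.670 mol
Step 2:
n(J) available = 6.670 mol
n(X) = 6.050 mol
n/ν for J = 6.670/2 = 3.335
n/ν for X = 6.050/2 = 3.025
Smallest n/ν is X → limiting reagent.
n(D) = (1/2) × 6.050 = 3.025 mol
mass = 3.025 × 832.80 = 2519 g

2520 g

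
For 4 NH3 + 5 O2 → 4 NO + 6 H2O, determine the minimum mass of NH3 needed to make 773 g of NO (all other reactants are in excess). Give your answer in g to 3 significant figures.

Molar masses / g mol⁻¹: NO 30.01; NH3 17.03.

n(NO) = 773 / 30.01 = 25.76 mol
n(NH3) = (4/4) × 25.76 = 25.76 mol
mass = 25.76 × 17.03 = 438.7 g

439 g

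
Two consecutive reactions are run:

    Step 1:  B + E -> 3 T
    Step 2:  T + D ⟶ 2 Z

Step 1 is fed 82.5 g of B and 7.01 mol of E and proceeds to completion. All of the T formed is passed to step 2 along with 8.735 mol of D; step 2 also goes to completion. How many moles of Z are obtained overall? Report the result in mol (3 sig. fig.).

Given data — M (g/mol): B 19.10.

Step 1:
n(B) = 82.50 / 19.10 = 4.319 mol
n(E) = 7.010 mol
n/ν for B = 4.319/1 = 4.319
n/ν for E = 7.010/1 = 7.010
Smallest n/ν is B → limiting reagent.
n(T) produced = (3/1) × 4.319 = 12.96 mol
Step 2:
n(T) available = 12.96 mol
n(D) = 8.735 mol
n/ν for T = 12.96/1 = 12.96
n/ν for D = 8.735/1 = 8.735
Smallest n/ν is D → limiting reagent.
n(Z) = (2/1) × 8.735 = 17.47 mol

17.5 mol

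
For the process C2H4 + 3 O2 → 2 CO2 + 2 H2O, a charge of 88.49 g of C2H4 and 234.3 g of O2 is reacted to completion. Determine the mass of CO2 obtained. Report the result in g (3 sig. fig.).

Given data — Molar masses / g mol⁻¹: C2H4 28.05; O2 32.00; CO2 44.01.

n(C2H4) = 88.49 / 28.05 = 3.155 mol
n(O2) = 234.3 / 32.00 = 7.322 mol
n/ν for C2H4 = 3.155/1 = 3.155
n/ν for O2 = 7.322/3 = 2.441
Smallest n/ν is O2 → limiting reagent.
n(CO2) = (2/3) × 7.322 = 4.881 mol
mass = 4.881 × 44.01 = 214.8 g

215 g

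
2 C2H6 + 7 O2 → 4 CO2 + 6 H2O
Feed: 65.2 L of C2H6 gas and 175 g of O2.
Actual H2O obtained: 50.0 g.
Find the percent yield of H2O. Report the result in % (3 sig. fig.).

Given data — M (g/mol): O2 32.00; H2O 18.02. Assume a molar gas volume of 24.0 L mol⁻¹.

n(C2H6) = 65.20 / 24.0 = 2.717 mol
n(O2) = 175.0 / 32.00 = 5.469 mol
n/ν → C2H6: 1.359, O2: 0.7813; O2 is limiting.
theoretical n(H2O) = (6/7) × 5.469 = 4.688 mol → 84.48 g
% yield = 50.0 / 84.48 × 100 = 59.19 %

59.2 %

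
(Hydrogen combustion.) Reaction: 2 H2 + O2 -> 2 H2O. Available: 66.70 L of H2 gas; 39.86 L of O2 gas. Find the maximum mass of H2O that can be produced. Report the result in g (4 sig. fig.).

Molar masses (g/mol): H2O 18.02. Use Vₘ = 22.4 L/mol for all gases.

n(H2) = 66.70 / 22.4 = 2.978 mol
n(O2) = 39.86 / 22.4 = 1.779 mol
n/ν → H2: 1.489, O2: 1.779; H2 is limiting.
n(H2O) = (2/2) × 2.978 = 2.978 mol
mass = 2.978 × 18.02 = 53.66 g

53.66 g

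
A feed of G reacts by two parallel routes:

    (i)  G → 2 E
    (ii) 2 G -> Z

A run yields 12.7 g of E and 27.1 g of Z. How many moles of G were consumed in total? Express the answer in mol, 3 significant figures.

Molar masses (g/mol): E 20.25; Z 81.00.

n(E) = 12.7 / 20.25 = 0.6272 mol
n(Z) = 27.1 / 81.00 = 0.3346 mol
n(G) via (i) = (1/2)×0.6272 = 0.3136 mol
n(G) via (ii) = (2/1)×0.3346 = 0.6692 mol
total n(G) = 0.3136 + 0.6692 = 0.9828 mol

0.983 mol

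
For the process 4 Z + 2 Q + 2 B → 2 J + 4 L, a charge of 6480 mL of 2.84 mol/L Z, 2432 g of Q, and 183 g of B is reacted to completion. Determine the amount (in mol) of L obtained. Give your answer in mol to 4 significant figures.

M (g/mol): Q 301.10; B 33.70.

10.86 mol

n(Z) = 2.84 × 6480/1000 = 18.40 mol
n(Q) = 2432 / 301.10 = 8.077 mol
n(B) = 183.0 / 33.70 = 5.430 mol
n/ν for Z = 18.40/4 = 4.600
n/ν for Q = 8.077/2 = 4.039
n/ν for B = 5.430/2 = 2.715
Smallest n/ν is B → limiting reagent.
n(L) = (4/2) × 5.430 = 10.86 mol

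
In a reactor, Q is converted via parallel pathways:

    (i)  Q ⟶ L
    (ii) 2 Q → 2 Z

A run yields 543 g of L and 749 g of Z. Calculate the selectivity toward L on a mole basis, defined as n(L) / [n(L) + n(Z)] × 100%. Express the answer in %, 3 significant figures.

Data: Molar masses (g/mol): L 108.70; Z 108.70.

42.0 %

n(L) = 543 / 108.70 = 4.995 mol
n(Z) = 749 / 108.70 = 6.891 mol
selectivity = 4.995/(4.995+6.891) × 100 = 42.02 %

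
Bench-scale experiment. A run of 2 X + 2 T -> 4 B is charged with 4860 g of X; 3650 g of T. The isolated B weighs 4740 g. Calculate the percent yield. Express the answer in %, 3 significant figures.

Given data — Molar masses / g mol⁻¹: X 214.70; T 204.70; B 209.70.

n(X) = 4860 / 214.70 = 22.64 mol
n(T) = 3650 / 204.70 = 17.83 mol
n/ν → X: 11.32, T: 8.915; T is limiting.
theoretical n(B) = (4/2) × 17.83 = 35.66 mol → 7478 g
% yield = 4740 / 7478 × 100 = 63.39 %

63.4 %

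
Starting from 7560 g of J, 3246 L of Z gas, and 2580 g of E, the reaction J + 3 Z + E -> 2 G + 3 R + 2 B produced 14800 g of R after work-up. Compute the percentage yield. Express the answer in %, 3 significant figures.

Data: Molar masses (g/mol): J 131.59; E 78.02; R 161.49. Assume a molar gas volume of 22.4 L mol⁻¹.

n(J) = 7560 / 131.59 = 57.45 mol
n(Z) = 3246 / 22.4 = 144.9 mol
n(E) = 2580 / 78.02 = 33.07 mol
n/ν → J: 57.45, Z: 48.30, E: 33.07; E is limiting.
theoretical n(R) = (3/1) × 33.07 = 99.21 mol → 16020 g
% yield = 14800 / 16020 × 100 = 92.38 %

92.4 %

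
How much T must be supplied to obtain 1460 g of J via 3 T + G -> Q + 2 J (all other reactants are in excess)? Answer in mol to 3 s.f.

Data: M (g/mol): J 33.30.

65.8 mol

n(J) = 1460 / 33.30 = 43.84 mol
n(T) = (3/2) × 43.84 = 65.76 mol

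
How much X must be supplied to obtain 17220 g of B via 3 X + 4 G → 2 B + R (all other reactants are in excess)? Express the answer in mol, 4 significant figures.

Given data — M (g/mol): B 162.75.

n(B) = 17220 / 162.75 = 105.8 mol
n(X) = (3/2) × 105.8 = 158.7 mol

158.7 mol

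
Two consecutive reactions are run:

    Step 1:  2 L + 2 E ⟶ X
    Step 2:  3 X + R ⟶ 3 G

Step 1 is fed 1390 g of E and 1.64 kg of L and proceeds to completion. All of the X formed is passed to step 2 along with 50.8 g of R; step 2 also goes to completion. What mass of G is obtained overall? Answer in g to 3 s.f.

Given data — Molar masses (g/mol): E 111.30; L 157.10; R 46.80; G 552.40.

1800 g

Step 1:
n(E) = 1390 / 111.30 = 12.49 mol
n(L) = 1.640×1000 / 157.10 = 10.44 mol
n/ν for E = 12.49/2 = 6.245
n/ν for L = 10.44/2 = 5.220
Smallest n/ν is L → limiting reagent.
n(X) produced = (1/2) × 10.44 = 5.220 mol
Step 2:
n(X) available = 5.220 mol
n(R) = 50.80 / 46.80 = 1.085 mol
n/ν for X = 5.220/3 = 1.740
n/ν for R = 1.085/1 = 1.085
Smallest n/ν is R → limiting reagent.
n(G) = (3/1) × 1.085 = 3.255 mol
mass = 3.255 × 552.40 = 1798 g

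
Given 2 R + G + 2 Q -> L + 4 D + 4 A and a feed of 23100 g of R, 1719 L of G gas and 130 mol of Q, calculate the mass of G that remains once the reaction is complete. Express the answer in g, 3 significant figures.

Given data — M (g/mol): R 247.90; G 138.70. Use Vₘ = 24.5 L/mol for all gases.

n(R) = 23100 / 247.90 = 93.18 mol
n(G) = 1719 / 24.5 = 70.16 mol
n(Q) = 130.0 mol
n/ν for R = 93.18/2 = 46.59
n/ν for G = 70.16/1 = 70.16
n/ν for Q = 130.0/2 = 65.00
Smallest n/ν is R → limiting reagent.
G consumed = (1/2) × 93.18 = 46.59 mol
G remaining = 70.16 − 46.59 = 23.57 mol
mass = 23.57 × 138.70 = 3269 g

3270 g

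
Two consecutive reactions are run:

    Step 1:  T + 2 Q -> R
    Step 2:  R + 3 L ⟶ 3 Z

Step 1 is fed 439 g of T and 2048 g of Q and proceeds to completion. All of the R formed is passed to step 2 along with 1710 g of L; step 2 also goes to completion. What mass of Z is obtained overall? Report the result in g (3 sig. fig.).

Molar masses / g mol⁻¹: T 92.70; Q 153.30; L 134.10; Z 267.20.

Step 1:
n(T) = 439.0 / 92.70 = 4.736 mol
n(Q) = 2048 / 153.30 = 13.36 mol
n/ν for T = 4.736/1 = 4.736
n/ν for Q = 13.36/2 = 6.680
Smallest n/ν is T → limiting reagent.
n(R) produced = (1/1) × 4.736 = 4.736 mol
Step 2:
n(R) available = 4.736 mol
n(L) = 1710 / 134.10 = 12.75 mol
n/ν for R = 4.736/1 = 4.736
n/ν for L = 12.75/3 = 4.250
Smallest n/ν is L → limiting reagent.
n(Z) = (3/3) × 12.75 = 12.75 mol
mass = 12.75 × 267.20 = 3407 g

3410 g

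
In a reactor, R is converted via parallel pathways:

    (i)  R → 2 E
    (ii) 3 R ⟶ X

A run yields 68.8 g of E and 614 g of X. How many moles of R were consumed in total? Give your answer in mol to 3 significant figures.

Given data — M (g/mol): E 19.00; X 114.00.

18.0 mol

n(E) = 68.8 / 19.00 = 3.621 mol
n(X) = 614 / 114.00 = 5.386 mol
n(R) via (i) = (1/2)×3.621 = 1.811 mol
n(R) via (ii) = (3/1)×5.386 = 16.16 mol
total n(R) = 1.811 + 16.16 = 17.97 mol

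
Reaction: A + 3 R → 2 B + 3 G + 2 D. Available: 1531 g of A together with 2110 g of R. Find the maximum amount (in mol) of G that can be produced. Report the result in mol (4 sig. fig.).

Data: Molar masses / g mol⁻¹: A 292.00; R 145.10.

14.54 mol

n(A) = 1531 / 292.00 = 5.243 mol
n(R) = 2110 / 145.10 = 14.54 mol
n/ν for A = 5.243/1 = 5.243
n/ν for R = 14.54/3 = 4.847
Smallest n/ν is R → limiting reagent.
n(G) = (3/3) × 14.54 = 14.54 mol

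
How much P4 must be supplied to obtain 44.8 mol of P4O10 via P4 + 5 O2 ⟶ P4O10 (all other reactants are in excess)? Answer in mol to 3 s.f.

44.8 mol

n(P4O10) = 44.80 mol
n(P4) = (1/1) × 44.80 = 44.80 mol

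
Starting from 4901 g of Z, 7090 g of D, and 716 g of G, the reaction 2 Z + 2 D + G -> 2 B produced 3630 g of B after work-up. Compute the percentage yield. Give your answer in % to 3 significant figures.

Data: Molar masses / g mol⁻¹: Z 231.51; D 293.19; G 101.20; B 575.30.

n(Z) = 4901 / 231.51 = 21.17 mol
n(D) = 7090 / 293.19 = 24.18 mol
n(G) = 716.0 / 101.20 = 7.075 mol
n/ν → Z: 10.59, D: 12.09, G: 7.075; G is limiting.
theoretical n(B) = (2/1) × 7.075 = 14.15 mol → 8140 g
% yield = 3630 / 8140 × 100 = 44.59 %

44.6 %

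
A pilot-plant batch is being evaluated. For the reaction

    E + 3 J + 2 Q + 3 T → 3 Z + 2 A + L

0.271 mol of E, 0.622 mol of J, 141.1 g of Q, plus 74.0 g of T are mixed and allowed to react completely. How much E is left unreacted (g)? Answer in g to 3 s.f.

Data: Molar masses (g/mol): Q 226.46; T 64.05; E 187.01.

n(E) = 0.2710 mol
n(J) = 0.6220 mol
n(Q) = 141.1 / 226.46 = 0.6231 mol
n(T) = 74.00 / 64.05 = 1.155 mol
n/ν for E = 0.2710/1 = 0.2710
n/ν for J = 0.6220/3 = 0.2073
n/ν for Q = 0.6231/2 = 0.3116
n/ν for T = 1.155/3 = 0.3850
Smallest n/ν is J → limiting reagent.
E consumed = (1/3) × 0.6220 = 0.2073 mol
E remaining = 0.2710 − 0.2073 = 0.06370 mol
mass = 0.06370 × 187.01 = 11.91 g

11.9 g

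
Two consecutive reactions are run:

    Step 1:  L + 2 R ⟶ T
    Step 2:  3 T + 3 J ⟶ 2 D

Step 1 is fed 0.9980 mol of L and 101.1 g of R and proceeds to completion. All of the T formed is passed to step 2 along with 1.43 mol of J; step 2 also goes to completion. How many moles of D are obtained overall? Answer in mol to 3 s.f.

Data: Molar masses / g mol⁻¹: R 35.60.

0.665 mol

Step 1:
n(L) = 0.9980 mol
n(R) = 101.1 / 35.60 = 2.840 mol
n/ν for L = 0.9980/1 = 0.9980
n/ν for R = 2.840/2 = 1.420
Smallest n/ν is L → limiting reagent.
n(T) produced = (1/1) × 0.9980 = 0.9980 mol
Step 2:
n(T) available = 0.9980 mol
n(J) = 1.430 mol
n/ν for T = 0.9980/3 = 0.3327
n/ν for J = 1.430/3 = 0.4767
Smallest n/ν is T → limiting reagent.
n(D) = (2/3) × 0.9980 = 0.6653 mol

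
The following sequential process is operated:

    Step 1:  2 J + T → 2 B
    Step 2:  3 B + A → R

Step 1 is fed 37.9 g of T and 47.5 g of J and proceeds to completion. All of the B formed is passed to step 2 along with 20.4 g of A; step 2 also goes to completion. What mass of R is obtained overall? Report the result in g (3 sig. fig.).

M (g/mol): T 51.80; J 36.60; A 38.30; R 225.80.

Step 1:
n(T) = 37.90 / 51.80 = 0.7317 mol
n(J) = 47.50 / 36.60 = 1.298 mol
n/ν for T = 0.7317/1 = 0.7317
n/ν for J = 1.298/2 = 0.6490
Smallest n/ν is J → limiting reagent.
n(B) produced = (2/2) × 1.298 = 1.298 mol
Step 2:
n(B) available = 1.298 mol
n(A) = 20.40 / 38.30 = 0.5326 mol
n/ν for B = 1.298/3 = 0.4327
n/ν for A = 0.5326/1 = 0.5326
Smallest n/ν is B → limiting reagent.
n(R) = (1/3) × 1.298 = 0.4327 mol
mass = 0.4327 × 225.80 = 97.70 g

97.7 g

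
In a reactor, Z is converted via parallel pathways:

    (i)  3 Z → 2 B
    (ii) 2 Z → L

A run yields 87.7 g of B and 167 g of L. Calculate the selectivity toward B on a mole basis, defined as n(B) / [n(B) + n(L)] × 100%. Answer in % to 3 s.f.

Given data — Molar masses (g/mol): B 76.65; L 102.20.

41.2 %

n(B) = 87.7 / 76.65 = 1.144 mol
n(L) = 167 / 102.20 = 1.634 mol
selectivity = 1.144/(1.144+1.634) × 100 = 41.18 %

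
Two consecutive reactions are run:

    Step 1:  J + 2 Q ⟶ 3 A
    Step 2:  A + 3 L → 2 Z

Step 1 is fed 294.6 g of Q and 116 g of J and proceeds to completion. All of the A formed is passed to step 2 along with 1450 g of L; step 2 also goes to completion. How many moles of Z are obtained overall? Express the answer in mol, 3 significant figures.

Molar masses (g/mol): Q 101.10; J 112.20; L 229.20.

4.22 mol

Step 1:
n(Q) = 294.6 / 101.10 = 2.914 mol
n(J) = 116.0 / 112.20 = 1.034 mol
n/ν for Q = 2.914/2 = 1.457
n/ν for J = 1.034/1 = 1.034
Smallest n/ν is J → limiting reagent.
n(A) produced = (3/1) × 1.034 = 3.102 mol
Step 2:
n(A) available = 3.102 mol
n(L) = 1450 / 229.20 = 6.326 mol
n/ν for A = 3.102/1 = 3.102
n/ν for L = 6.326/3 = 2.109
Smallest n/ν is L → limiting reagent.
n(Z) = (2/3) × 6.326 = 4.217 mol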